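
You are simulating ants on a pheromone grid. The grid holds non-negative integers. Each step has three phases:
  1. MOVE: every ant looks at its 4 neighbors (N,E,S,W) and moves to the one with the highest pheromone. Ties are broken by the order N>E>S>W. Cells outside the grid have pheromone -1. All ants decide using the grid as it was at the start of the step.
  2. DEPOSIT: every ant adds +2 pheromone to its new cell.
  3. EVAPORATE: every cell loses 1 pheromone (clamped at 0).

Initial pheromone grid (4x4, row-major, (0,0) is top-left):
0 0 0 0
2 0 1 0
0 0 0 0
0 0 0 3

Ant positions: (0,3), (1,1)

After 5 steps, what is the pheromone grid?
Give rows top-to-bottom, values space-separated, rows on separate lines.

After step 1: ants at (1,3),(1,0)
  0 0 0 0
  3 0 0 1
  0 0 0 0
  0 0 0 2
After step 2: ants at (0,3),(0,0)
  1 0 0 1
  2 0 0 0
  0 0 0 0
  0 0 0 1
After step 3: ants at (1,3),(1,0)
  0 0 0 0
  3 0 0 1
  0 0 0 0
  0 0 0 0
After step 4: ants at (0,3),(0,0)
  1 0 0 1
  2 0 0 0
  0 0 0 0
  0 0 0 0
After step 5: ants at (1,3),(1,0)
  0 0 0 0
  3 0 0 1
  0 0 0 0
  0 0 0 0

0 0 0 0
3 0 0 1
0 0 0 0
0 0 0 0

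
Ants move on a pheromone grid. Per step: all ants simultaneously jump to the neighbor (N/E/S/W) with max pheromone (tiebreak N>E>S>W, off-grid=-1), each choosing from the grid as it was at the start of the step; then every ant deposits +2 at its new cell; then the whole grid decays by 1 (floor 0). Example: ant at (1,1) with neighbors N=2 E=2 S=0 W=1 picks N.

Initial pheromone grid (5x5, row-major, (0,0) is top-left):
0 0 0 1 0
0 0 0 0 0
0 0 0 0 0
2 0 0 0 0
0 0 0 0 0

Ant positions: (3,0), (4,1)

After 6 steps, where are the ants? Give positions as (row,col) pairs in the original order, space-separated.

Step 1: ant0:(3,0)->N->(2,0) | ant1:(4,1)->N->(3,1)
  grid max=1 at (2,0)
Step 2: ant0:(2,0)->S->(3,0) | ant1:(3,1)->W->(3,0)
  grid max=4 at (3,0)
Step 3: ant0:(3,0)->N->(2,0) | ant1:(3,0)->N->(2,0)
  grid max=3 at (2,0)
Step 4: ant0:(2,0)->S->(3,0) | ant1:(2,0)->S->(3,0)
  grid max=6 at (3,0)
Step 5: ant0:(3,0)->N->(2,0) | ant1:(3,0)->N->(2,0)
  grid max=5 at (2,0)
Step 6: ant0:(2,0)->S->(3,0) | ant1:(2,0)->S->(3,0)
  grid max=8 at (3,0)

(3,0) (3,0)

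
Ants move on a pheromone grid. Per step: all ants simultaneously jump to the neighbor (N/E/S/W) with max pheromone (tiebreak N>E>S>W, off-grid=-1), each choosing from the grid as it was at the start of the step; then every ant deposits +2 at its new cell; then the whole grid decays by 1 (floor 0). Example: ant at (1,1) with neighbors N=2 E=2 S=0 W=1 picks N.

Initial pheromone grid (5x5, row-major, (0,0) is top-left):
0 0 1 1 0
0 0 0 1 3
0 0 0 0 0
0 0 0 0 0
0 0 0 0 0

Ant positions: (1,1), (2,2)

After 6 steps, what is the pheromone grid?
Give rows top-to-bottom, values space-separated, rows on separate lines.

After step 1: ants at (0,1),(1,2)
  0 1 0 0 0
  0 0 1 0 2
  0 0 0 0 0
  0 0 0 0 0
  0 0 0 0 0
After step 2: ants at (0,2),(0,2)
  0 0 3 0 0
  0 0 0 0 1
  0 0 0 0 0
  0 0 0 0 0
  0 0 0 0 0
After step 3: ants at (0,3),(0,3)
  0 0 2 3 0
  0 0 0 0 0
  0 0 0 0 0
  0 0 0 0 0
  0 0 0 0 0
After step 4: ants at (0,2),(0,2)
  0 0 5 2 0
  0 0 0 0 0
  0 0 0 0 0
  0 0 0 0 0
  0 0 0 0 0
After step 5: ants at (0,3),(0,3)
  0 0 4 5 0
  0 0 0 0 0
  0 0 0 0 0
  0 0 0 0 0
  0 0 0 0 0
After step 6: ants at (0,2),(0,2)
  0 0 7 4 0
  0 0 0 0 0
  0 0 0 0 0
  0 0 0 0 0
  0 0 0 0 0

0 0 7 4 0
0 0 0 0 0
0 0 0 0 0
0 0 0 0 0
0 0 0 0 0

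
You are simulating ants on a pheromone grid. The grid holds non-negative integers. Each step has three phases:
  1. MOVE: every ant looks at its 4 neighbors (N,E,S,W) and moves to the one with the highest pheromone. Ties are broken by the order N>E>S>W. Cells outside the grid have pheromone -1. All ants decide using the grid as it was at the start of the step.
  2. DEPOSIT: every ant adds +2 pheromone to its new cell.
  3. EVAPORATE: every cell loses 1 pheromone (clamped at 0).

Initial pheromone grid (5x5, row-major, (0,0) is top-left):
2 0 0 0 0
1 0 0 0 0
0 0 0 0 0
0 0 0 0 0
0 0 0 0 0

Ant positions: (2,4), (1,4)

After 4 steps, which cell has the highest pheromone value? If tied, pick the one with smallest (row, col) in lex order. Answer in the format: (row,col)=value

Step 1: ant0:(2,4)->N->(1,4) | ant1:(1,4)->N->(0,4)
  grid max=1 at (0,0)
Step 2: ant0:(1,4)->N->(0,4) | ant1:(0,4)->S->(1,4)
  grid max=2 at (0,4)
Step 3: ant0:(0,4)->S->(1,4) | ant1:(1,4)->N->(0,4)
  grid max=3 at (0,4)
Step 4: ant0:(1,4)->N->(0,4) | ant1:(0,4)->S->(1,4)
  grid max=4 at (0,4)
Final grid:
  0 0 0 0 4
  0 0 0 0 4
  0 0 0 0 0
  0 0 0 0 0
  0 0 0 0 0
Max pheromone 4 at (0,4)

Answer: (0,4)=4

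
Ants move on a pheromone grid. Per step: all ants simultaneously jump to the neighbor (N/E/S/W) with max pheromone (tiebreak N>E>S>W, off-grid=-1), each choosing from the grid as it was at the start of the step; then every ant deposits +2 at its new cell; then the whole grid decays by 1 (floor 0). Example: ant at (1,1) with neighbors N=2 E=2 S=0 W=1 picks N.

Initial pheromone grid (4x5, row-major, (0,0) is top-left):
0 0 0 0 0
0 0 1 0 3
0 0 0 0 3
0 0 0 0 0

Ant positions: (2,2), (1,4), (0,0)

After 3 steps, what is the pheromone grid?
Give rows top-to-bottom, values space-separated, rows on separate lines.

After step 1: ants at (1,2),(2,4),(0,1)
  0 1 0 0 0
  0 0 2 0 2
  0 0 0 0 4
  0 0 0 0 0
After step 2: ants at (0,2),(1,4),(0,2)
  0 0 3 0 0
  0 0 1 0 3
  0 0 0 0 3
  0 0 0 0 0
After step 3: ants at (1,2),(2,4),(1,2)
  0 0 2 0 0
  0 0 4 0 2
  0 0 0 0 4
  0 0 0 0 0

0 0 2 0 0
0 0 4 0 2
0 0 0 0 4
0 0 0 0 0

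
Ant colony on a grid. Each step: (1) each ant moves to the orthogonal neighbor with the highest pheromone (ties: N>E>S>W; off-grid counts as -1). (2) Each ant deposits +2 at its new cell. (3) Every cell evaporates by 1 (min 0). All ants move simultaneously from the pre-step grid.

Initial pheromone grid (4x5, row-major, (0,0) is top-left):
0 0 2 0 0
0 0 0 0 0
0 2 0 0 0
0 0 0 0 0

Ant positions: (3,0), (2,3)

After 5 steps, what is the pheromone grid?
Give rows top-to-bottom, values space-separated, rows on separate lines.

After step 1: ants at (2,0),(1,3)
  0 0 1 0 0
  0 0 0 1 0
  1 1 0 0 0
  0 0 0 0 0
After step 2: ants at (2,1),(0,3)
  0 0 0 1 0
  0 0 0 0 0
  0 2 0 0 0
  0 0 0 0 0
After step 3: ants at (1,1),(0,4)
  0 0 0 0 1
  0 1 0 0 0
  0 1 0 0 0
  0 0 0 0 0
After step 4: ants at (2,1),(1,4)
  0 0 0 0 0
  0 0 0 0 1
  0 2 0 0 0
  0 0 0 0 0
After step 5: ants at (1,1),(0,4)
  0 0 0 0 1
  0 1 0 0 0
  0 1 0 0 0
  0 0 0 0 0

0 0 0 0 1
0 1 0 0 0
0 1 0 0 0
0 0 0 0 0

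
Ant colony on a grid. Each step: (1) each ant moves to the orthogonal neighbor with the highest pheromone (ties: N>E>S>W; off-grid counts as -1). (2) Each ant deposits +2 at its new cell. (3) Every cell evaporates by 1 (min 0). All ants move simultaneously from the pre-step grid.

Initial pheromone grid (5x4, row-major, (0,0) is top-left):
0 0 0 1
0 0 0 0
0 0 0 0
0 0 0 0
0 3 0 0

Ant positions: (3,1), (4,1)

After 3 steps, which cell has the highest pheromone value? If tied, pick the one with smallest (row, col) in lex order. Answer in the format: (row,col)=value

Step 1: ant0:(3,1)->S->(4,1) | ant1:(4,1)->N->(3,1)
  grid max=4 at (4,1)
Step 2: ant0:(4,1)->N->(3,1) | ant1:(3,1)->S->(4,1)
  grid max=5 at (4,1)
Step 3: ant0:(3,1)->S->(4,1) | ant1:(4,1)->N->(3,1)
  grid max=6 at (4,1)
Final grid:
  0 0 0 0
  0 0 0 0
  0 0 0 0
  0 3 0 0
  0 6 0 0
Max pheromone 6 at (4,1)

Answer: (4,1)=6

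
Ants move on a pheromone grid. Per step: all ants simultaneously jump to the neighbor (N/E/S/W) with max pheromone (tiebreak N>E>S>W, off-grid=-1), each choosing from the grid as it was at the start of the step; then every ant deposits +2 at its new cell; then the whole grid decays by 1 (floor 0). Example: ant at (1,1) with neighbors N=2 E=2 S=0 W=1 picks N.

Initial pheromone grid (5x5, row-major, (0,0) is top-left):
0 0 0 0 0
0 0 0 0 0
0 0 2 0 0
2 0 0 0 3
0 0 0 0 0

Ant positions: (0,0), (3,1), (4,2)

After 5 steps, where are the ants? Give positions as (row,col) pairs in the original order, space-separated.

Step 1: ant0:(0,0)->E->(0,1) | ant1:(3,1)->W->(3,0) | ant2:(4,2)->N->(3,2)
  grid max=3 at (3,0)
Step 2: ant0:(0,1)->E->(0,2) | ant1:(3,0)->N->(2,0) | ant2:(3,2)->N->(2,2)
  grid max=2 at (2,2)
Step 3: ant0:(0,2)->E->(0,3) | ant1:(2,0)->S->(3,0) | ant2:(2,2)->N->(1,2)
  grid max=3 at (3,0)
Step 4: ant0:(0,3)->E->(0,4) | ant1:(3,0)->N->(2,0) | ant2:(1,2)->S->(2,2)
  grid max=2 at (2,2)
Step 5: ant0:(0,4)->S->(1,4) | ant1:(2,0)->S->(3,0) | ant2:(2,2)->N->(1,2)
  grid max=3 at (3,0)

(1,4) (3,0) (1,2)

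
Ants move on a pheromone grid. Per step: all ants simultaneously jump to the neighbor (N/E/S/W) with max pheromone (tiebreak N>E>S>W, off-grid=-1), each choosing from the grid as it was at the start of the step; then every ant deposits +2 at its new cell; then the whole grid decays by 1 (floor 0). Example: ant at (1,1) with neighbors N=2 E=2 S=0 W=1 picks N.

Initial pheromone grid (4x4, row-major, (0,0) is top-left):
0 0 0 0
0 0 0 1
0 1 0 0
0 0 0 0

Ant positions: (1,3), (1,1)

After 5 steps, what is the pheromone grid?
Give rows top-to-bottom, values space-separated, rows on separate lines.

After step 1: ants at (0,3),(2,1)
  0 0 0 1
  0 0 0 0
  0 2 0 0
  0 0 0 0
After step 2: ants at (1,3),(1,1)
  0 0 0 0
  0 1 0 1
  0 1 0 0
  0 0 0 0
After step 3: ants at (0,3),(2,1)
  0 0 0 1
  0 0 0 0
  0 2 0 0
  0 0 0 0
After step 4: ants at (1,3),(1,1)
  0 0 0 0
  0 1 0 1
  0 1 0 0
  0 0 0 0
After step 5: ants at (0,3),(2,1)
  0 0 0 1
  0 0 0 0
  0 2 0 0
  0 0 0 0

0 0 0 1
0 0 0 0
0 2 0 0
0 0 0 0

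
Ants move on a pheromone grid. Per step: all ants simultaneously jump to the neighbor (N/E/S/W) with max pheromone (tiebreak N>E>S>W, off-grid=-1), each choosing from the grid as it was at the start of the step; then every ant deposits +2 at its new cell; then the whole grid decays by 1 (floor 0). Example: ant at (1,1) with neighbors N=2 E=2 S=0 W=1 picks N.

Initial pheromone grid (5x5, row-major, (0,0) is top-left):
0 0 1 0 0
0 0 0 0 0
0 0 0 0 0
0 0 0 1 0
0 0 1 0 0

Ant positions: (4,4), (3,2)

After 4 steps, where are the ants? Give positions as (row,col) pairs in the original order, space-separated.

Step 1: ant0:(4,4)->N->(3,4) | ant1:(3,2)->E->(3,3)
  grid max=2 at (3,3)
Step 2: ant0:(3,4)->W->(3,3) | ant1:(3,3)->E->(3,4)
  grid max=3 at (3,3)
Step 3: ant0:(3,3)->E->(3,4) | ant1:(3,4)->W->(3,3)
  grid max=4 at (3,3)
Step 4: ant0:(3,4)->W->(3,3) | ant1:(3,3)->E->(3,4)
  grid max=5 at (3,3)

(3,3) (3,4)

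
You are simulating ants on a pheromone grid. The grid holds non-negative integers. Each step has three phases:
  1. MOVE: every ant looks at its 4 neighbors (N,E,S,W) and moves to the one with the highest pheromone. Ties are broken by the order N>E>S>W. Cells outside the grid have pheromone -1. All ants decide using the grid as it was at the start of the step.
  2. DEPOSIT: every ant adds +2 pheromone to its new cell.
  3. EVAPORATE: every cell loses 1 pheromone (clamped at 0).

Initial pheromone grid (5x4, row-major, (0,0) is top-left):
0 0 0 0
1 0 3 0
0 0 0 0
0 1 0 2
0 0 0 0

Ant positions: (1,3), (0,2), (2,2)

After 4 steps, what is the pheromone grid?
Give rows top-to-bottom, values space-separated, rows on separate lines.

After step 1: ants at (1,2),(1,2),(1,2)
  0 0 0 0
  0 0 8 0
  0 0 0 0
  0 0 0 1
  0 0 0 0
After step 2: ants at (0,2),(0,2),(0,2)
  0 0 5 0
  0 0 7 0
  0 0 0 0
  0 0 0 0
  0 0 0 0
After step 3: ants at (1,2),(1,2),(1,2)
  0 0 4 0
  0 0 12 0
  0 0 0 0
  0 0 0 0
  0 0 0 0
After step 4: ants at (0,2),(0,2),(0,2)
  0 0 9 0
  0 0 11 0
  0 0 0 0
  0 0 0 0
  0 0 0 0

0 0 9 0
0 0 11 0
0 0 0 0
0 0 0 0
0 0 0 0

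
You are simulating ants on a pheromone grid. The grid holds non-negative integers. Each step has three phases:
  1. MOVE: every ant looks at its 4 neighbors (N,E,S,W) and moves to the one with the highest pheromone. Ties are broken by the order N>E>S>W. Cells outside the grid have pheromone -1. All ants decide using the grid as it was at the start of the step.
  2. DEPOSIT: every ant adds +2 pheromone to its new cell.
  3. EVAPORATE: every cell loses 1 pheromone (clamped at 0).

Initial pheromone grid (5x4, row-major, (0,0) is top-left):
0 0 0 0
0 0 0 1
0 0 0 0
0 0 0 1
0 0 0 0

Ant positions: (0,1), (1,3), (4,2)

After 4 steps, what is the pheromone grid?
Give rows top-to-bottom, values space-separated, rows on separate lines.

After step 1: ants at (0,2),(0,3),(3,2)
  0 0 1 1
  0 0 0 0
  0 0 0 0
  0 0 1 0
  0 0 0 0
After step 2: ants at (0,3),(0,2),(2,2)
  0 0 2 2
  0 0 0 0
  0 0 1 0
  0 0 0 0
  0 0 0 0
After step 3: ants at (0,2),(0,3),(1,2)
  0 0 3 3
  0 0 1 0
  0 0 0 0
  0 0 0 0
  0 0 0 0
After step 4: ants at (0,3),(0,2),(0,2)
  0 0 6 4
  0 0 0 0
  0 0 0 0
  0 0 0 0
  0 0 0 0

0 0 6 4
0 0 0 0
0 0 0 0
0 0 0 0
0 0 0 0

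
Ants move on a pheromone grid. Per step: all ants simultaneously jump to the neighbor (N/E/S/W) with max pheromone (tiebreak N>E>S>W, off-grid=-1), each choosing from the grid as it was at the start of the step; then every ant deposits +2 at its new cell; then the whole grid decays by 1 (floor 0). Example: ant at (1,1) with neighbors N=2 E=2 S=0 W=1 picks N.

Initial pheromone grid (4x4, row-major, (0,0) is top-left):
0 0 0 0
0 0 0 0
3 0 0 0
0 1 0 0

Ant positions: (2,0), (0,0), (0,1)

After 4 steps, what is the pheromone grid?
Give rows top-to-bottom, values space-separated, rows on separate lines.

After step 1: ants at (1,0),(0,1),(0,2)
  0 1 1 0
  1 0 0 0
  2 0 0 0
  0 0 0 0
After step 2: ants at (2,0),(0,2),(0,1)
  0 2 2 0
  0 0 0 0
  3 0 0 0
  0 0 0 0
After step 3: ants at (1,0),(0,1),(0,2)
  0 3 3 0
  1 0 0 0
  2 0 0 0
  0 0 0 0
After step 4: ants at (2,0),(0,2),(0,1)
  0 4 4 0
  0 0 0 0
  3 0 0 0
  0 0 0 0

0 4 4 0
0 0 0 0
3 0 0 0
0 0 0 0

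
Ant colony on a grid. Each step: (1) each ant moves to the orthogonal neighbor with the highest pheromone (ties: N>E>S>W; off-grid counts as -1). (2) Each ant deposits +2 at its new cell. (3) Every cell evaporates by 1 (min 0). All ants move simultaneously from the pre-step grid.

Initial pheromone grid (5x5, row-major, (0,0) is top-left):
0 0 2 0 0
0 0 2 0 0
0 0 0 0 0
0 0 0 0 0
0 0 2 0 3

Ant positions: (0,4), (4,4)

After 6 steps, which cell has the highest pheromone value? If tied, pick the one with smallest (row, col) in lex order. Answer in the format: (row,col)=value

Answer: (4,4)=3

Derivation:
Step 1: ant0:(0,4)->S->(1,4) | ant1:(4,4)->N->(3,4)
  grid max=2 at (4,4)
Step 2: ant0:(1,4)->N->(0,4) | ant1:(3,4)->S->(4,4)
  grid max=3 at (4,4)
Step 3: ant0:(0,4)->S->(1,4) | ant1:(4,4)->N->(3,4)
  grid max=2 at (4,4)
Step 4: ant0:(1,4)->N->(0,4) | ant1:(3,4)->S->(4,4)
  grid max=3 at (4,4)
Step 5: ant0:(0,4)->S->(1,4) | ant1:(4,4)->N->(3,4)
  grid max=2 at (4,4)
Step 6: ant0:(1,4)->N->(0,4) | ant1:(3,4)->S->(4,4)
  grid max=3 at (4,4)
Final grid:
  0 0 0 0 1
  0 0 0 0 0
  0 0 0 0 0
  0 0 0 0 0
  0 0 0 0 3
Max pheromone 3 at (4,4)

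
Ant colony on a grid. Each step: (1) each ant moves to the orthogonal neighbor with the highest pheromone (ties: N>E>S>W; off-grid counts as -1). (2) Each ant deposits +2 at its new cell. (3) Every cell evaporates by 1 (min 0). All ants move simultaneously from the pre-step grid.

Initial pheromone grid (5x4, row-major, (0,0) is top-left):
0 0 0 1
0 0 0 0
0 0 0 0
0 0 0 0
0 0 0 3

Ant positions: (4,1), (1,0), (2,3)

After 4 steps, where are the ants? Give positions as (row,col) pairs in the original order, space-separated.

Step 1: ant0:(4,1)->N->(3,1) | ant1:(1,0)->N->(0,0) | ant2:(2,3)->N->(1,3)
  grid max=2 at (4,3)
Step 2: ant0:(3,1)->N->(2,1) | ant1:(0,0)->E->(0,1) | ant2:(1,3)->N->(0,3)
  grid max=1 at (0,1)
Step 3: ant0:(2,1)->N->(1,1) | ant1:(0,1)->E->(0,2) | ant2:(0,3)->S->(1,3)
  grid max=1 at (0,2)
Step 4: ant0:(1,1)->N->(0,1) | ant1:(0,2)->E->(0,3) | ant2:(1,3)->N->(0,3)
  grid max=3 at (0,3)

(0,1) (0,3) (0,3)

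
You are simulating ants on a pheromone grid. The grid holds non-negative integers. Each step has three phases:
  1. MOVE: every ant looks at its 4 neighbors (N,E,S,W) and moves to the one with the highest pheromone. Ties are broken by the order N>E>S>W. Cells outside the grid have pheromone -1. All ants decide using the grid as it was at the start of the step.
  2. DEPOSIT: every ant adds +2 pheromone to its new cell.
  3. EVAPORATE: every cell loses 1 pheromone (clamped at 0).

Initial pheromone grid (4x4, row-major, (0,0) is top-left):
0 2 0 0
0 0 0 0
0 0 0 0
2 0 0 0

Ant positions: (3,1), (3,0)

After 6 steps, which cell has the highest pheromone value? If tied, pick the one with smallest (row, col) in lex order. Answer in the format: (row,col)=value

Answer: (3,0)=8

Derivation:
Step 1: ant0:(3,1)->W->(3,0) | ant1:(3,0)->N->(2,0)
  grid max=3 at (3,0)
Step 2: ant0:(3,0)->N->(2,0) | ant1:(2,0)->S->(3,0)
  grid max=4 at (3,0)
Step 3: ant0:(2,0)->S->(3,0) | ant1:(3,0)->N->(2,0)
  grid max=5 at (3,0)
Step 4: ant0:(3,0)->N->(2,0) | ant1:(2,0)->S->(3,0)
  grid max=6 at (3,0)
Step 5: ant0:(2,0)->S->(3,0) | ant1:(3,0)->N->(2,0)
  grid max=7 at (3,0)
Step 6: ant0:(3,0)->N->(2,0) | ant1:(2,0)->S->(3,0)
  grid max=8 at (3,0)
Final grid:
  0 0 0 0
  0 0 0 0
  6 0 0 0
  8 0 0 0
Max pheromone 8 at (3,0)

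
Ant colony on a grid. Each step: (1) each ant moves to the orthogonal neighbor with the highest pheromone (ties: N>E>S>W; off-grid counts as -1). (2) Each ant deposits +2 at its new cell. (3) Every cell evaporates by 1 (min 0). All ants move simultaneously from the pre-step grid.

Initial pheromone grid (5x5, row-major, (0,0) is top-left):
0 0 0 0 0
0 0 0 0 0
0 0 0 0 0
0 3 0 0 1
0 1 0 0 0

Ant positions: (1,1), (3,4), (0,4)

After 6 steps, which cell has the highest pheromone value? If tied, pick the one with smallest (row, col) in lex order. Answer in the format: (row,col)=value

Step 1: ant0:(1,1)->N->(0,1) | ant1:(3,4)->N->(2,4) | ant2:(0,4)->S->(1,4)
  grid max=2 at (3,1)
Step 2: ant0:(0,1)->E->(0,2) | ant1:(2,4)->N->(1,4) | ant2:(1,4)->S->(2,4)
  grid max=2 at (1,4)
Step 3: ant0:(0,2)->E->(0,3) | ant1:(1,4)->S->(2,4) | ant2:(2,4)->N->(1,4)
  grid max=3 at (1,4)
Step 4: ant0:(0,3)->E->(0,4) | ant1:(2,4)->N->(1,4) | ant2:(1,4)->S->(2,4)
  grid max=4 at (1,4)
Step 5: ant0:(0,4)->S->(1,4) | ant1:(1,4)->S->(2,4) | ant2:(2,4)->N->(1,4)
  grid max=7 at (1,4)
Step 6: ant0:(1,4)->S->(2,4) | ant1:(2,4)->N->(1,4) | ant2:(1,4)->S->(2,4)
  grid max=8 at (1,4)
Final grid:
  0 0 0 0 0
  0 0 0 0 8
  0 0 0 0 8
  0 0 0 0 0
  0 0 0 0 0
Max pheromone 8 at (1,4)

Answer: (1,4)=8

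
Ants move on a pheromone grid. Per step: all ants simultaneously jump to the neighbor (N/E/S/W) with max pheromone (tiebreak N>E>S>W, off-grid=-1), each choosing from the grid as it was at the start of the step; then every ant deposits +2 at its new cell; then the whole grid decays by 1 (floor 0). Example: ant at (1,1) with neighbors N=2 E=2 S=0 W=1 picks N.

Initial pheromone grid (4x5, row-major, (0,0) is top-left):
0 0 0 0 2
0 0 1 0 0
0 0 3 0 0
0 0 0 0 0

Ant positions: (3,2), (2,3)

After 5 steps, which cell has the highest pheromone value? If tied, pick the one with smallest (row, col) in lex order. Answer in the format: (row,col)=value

Answer: (2,2)=10

Derivation:
Step 1: ant0:(3,2)->N->(2,2) | ant1:(2,3)->W->(2,2)
  grid max=6 at (2,2)
Step 2: ant0:(2,2)->N->(1,2) | ant1:(2,2)->N->(1,2)
  grid max=5 at (2,2)
Step 3: ant0:(1,2)->S->(2,2) | ant1:(1,2)->S->(2,2)
  grid max=8 at (2,2)
Step 4: ant0:(2,2)->N->(1,2) | ant1:(2,2)->N->(1,2)
  grid max=7 at (2,2)
Step 5: ant0:(1,2)->S->(2,2) | ant1:(1,2)->S->(2,2)
  grid max=10 at (2,2)
Final grid:
  0 0 0 0 0
  0 0 4 0 0
  0 0 10 0 0
  0 0 0 0 0
Max pheromone 10 at (2,2)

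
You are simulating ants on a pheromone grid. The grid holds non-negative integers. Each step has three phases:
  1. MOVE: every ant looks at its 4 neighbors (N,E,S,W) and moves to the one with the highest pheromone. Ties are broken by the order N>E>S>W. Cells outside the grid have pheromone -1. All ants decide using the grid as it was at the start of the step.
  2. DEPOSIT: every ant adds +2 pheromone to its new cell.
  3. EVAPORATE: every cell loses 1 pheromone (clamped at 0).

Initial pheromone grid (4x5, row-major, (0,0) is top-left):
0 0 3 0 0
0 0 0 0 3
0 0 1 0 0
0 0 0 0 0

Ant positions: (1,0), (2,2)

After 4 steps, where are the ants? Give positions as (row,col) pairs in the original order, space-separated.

Step 1: ant0:(1,0)->N->(0,0) | ant1:(2,2)->N->(1,2)
  grid max=2 at (0,2)
Step 2: ant0:(0,0)->E->(0,1) | ant1:(1,2)->N->(0,2)
  grid max=3 at (0,2)
Step 3: ant0:(0,1)->E->(0,2) | ant1:(0,2)->W->(0,1)
  grid max=4 at (0,2)
Step 4: ant0:(0,2)->W->(0,1) | ant1:(0,1)->E->(0,2)
  grid max=5 at (0,2)

(0,1) (0,2)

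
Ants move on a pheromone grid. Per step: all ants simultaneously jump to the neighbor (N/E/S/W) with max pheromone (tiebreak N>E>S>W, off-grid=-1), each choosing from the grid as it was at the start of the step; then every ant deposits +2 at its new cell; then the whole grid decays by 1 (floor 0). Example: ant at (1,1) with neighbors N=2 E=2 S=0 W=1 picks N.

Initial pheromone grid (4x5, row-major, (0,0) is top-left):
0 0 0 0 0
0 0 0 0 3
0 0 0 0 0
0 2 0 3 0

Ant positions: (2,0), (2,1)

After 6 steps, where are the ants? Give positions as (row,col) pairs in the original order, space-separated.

Step 1: ant0:(2,0)->N->(1,0) | ant1:(2,1)->S->(3,1)
  grid max=3 at (3,1)
Step 2: ant0:(1,0)->N->(0,0) | ant1:(3,1)->N->(2,1)
  grid max=2 at (3,1)
Step 3: ant0:(0,0)->E->(0,1) | ant1:(2,1)->S->(3,1)
  grid max=3 at (3,1)
Step 4: ant0:(0,1)->E->(0,2) | ant1:(3,1)->N->(2,1)
  grid max=2 at (3,1)
Step 5: ant0:(0,2)->E->(0,3) | ant1:(2,1)->S->(3,1)
  grid max=3 at (3,1)
Step 6: ant0:(0,3)->E->(0,4) | ant1:(3,1)->N->(2,1)
  grid max=2 at (3,1)

(0,4) (2,1)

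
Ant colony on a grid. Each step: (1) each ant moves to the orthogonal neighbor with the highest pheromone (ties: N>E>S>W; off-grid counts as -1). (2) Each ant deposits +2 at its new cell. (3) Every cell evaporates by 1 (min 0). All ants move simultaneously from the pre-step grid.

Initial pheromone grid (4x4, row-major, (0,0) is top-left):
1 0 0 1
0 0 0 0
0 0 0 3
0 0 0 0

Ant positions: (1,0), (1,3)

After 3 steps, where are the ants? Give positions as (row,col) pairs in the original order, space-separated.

Step 1: ant0:(1,0)->N->(0,0) | ant1:(1,3)->S->(2,3)
  grid max=4 at (2,3)
Step 2: ant0:(0,0)->E->(0,1) | ant1:(2,3)->N->(1,3)
  grid max=3 at (2,3)
Step 3: ant0:(0,1)->W->(0,0) | ant1:(1,3)->S->(2,3)
  grid max=4 at (2,3)

(0,0) (2,3)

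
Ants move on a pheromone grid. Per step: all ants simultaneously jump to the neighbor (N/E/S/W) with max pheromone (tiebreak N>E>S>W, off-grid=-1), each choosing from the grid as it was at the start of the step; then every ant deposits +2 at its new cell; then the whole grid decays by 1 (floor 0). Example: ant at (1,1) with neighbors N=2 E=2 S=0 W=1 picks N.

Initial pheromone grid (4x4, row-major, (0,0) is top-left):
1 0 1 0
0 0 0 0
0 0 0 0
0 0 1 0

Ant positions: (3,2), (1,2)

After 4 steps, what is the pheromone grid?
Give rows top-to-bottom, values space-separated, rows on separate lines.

After step 1: ants at (2,2),(0,2)
  0 0 2 0
  0 0 0 0
  0 0 1 0
  0 0 0 0
After step 2: ants at (1,2),(0,3)
  0 0 1 1
  0 0 1 0
  0 0 0 0
  0 0 0 0
After step 3: ants at (0,2),(0,2)
  0 0 4 0
  0 0 0 0
  0 0 0 0
  0 0 0 0
After step 4: ants at (0,3),(0,3)
  0 0 3 3
  0 0 0 0
  0 0 0 0
  0 0 0 0

0 0 3 3
0 0 0 0
0 0 0 0
0 0 0 0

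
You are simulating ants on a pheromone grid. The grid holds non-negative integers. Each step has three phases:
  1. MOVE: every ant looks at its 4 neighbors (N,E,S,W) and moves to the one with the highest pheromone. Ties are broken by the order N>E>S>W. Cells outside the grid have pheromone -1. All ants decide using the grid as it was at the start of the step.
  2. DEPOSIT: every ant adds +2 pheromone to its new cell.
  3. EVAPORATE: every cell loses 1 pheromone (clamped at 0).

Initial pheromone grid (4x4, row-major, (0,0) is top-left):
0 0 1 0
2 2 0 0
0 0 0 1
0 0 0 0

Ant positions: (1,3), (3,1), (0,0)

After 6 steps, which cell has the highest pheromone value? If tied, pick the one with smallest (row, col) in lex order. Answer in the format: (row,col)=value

Answer: (1,1)=8

Derivation:
Step 1: ant0:(1,3)->S->(2,3) | ant1:(3,1)->N->(2,1) | ant2:(0,0)->S->(1,0)
  grid max=3 at (1,0)
Step 2: ant0:(2,3)->N->(1,3) | ant1:(2,1)->N->(1,1) | ant2:(1,0)->E->(1,1)
  grid max=4 at (1,1)
Step 3: ant0:(1,3)->S->(2,3) | ant1:(1,1)->W->(1,0) | ant2:(1,1)->W->(1,0)
  grid max=5 at (1,0)
Step 4: ant0:(2,3)->N->(1,3) | ant1:(1,0)->E->(1,1) | ant2:(1,0)->E->(1,1)
  grid max=6 at (1,1)
Step 5: ant0:(1,3)->S->(2,3) | ant1:(1,1)->W->(1,0) | ant2:(1,1)->W->(1,0)
  grid max=7 at (1,0)
Step 6: ant0:(2,3)->N->(1,3) | ant1:(1,0)->E->(1,1) | ant2:(1,0)->E->(1,1)
  grid max=8 at (1,1)
Final grid:
  0 0 0 0
  6 8 0 1
  0 0 0 1
  0 0 0 0
Max pheromone 8 at (1,1)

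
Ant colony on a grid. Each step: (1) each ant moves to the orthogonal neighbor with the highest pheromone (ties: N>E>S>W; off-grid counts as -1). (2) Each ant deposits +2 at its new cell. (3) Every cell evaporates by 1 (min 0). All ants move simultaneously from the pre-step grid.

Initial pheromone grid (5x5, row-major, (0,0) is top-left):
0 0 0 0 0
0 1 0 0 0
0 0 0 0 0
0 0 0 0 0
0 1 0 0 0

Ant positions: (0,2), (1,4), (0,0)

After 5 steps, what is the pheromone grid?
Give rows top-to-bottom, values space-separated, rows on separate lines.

After step 1: ants at (0,3),(0,4),(0,1)
  0 1 0 1 1
  0 0 0 0 0
  0 0 0 0 0
  0 0 0 0 0
  0 0 0 0 0
After step 2: ants at (0,4),(0,3),(0,2)
  0 0 1 2 2
  0 0 0 0 0
  0 0 0 0 0
  0 0 0 0 0
  0 0 0 0 0
After step 3: ants at (0,3),(0,4),(0,3)
  0 0 0 5 3
  0 0 0 0 0
  0 0 0 0 0
  0 0 0 0 0
  0 0 0 0 0
After step 4: ants at (0,4),(0,3),(0,4)
  0 0 0 6 6
  0 0 0 0 0
  0 0 0 0 0
  0 0 0 0 0
  0 0 0 0 0
After step 5: ants at (0,3),(0,4),(0,3)
  0 0 0 9 7
  0 0 0 0 0
  0 0 0 0 0
  0 0 0 0 0
  0 0 0 0 0

0 0 0 9 7
0 0 0 0 0
0 0 0 0 0
0 0 0 0 0
0 0 0 0 0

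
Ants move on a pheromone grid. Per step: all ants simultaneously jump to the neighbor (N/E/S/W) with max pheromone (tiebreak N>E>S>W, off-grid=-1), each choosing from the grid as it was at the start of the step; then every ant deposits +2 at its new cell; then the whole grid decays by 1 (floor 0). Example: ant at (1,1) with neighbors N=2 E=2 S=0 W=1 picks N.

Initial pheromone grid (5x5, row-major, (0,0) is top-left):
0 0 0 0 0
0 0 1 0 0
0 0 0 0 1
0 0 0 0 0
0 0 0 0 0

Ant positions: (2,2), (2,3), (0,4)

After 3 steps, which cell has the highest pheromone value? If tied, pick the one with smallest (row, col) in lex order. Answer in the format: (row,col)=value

Answer: (2,4)=4

Derivation:
Step 1: ant0:(2,2)->N->(1,2) | ant1:(2,3)->E->(2,4) | ant2:(0,4)->S->(1,4)
  grid max=2 at (1,2)
Step 2: ant0:(1,2)->N->(0,2) | ant1:(2,4)->N->(1,4) | ant2:(1,4)->S->(2,4)
  grid max=3 at (2,4)
Step 3: ant0:(0,2)->S->(1,2) | ant1:(1,4)->S->(2,4) | ant2:(2,4)->N->(1,4)
  grid max=4 at (2,4)
Final grid:
  0 0 0 0 0
  0 0 2 0 3
  0 0 0 0 4
  0 0 0 0 0
  0 0 0 0 0
Max pheromone 4 at (2,4)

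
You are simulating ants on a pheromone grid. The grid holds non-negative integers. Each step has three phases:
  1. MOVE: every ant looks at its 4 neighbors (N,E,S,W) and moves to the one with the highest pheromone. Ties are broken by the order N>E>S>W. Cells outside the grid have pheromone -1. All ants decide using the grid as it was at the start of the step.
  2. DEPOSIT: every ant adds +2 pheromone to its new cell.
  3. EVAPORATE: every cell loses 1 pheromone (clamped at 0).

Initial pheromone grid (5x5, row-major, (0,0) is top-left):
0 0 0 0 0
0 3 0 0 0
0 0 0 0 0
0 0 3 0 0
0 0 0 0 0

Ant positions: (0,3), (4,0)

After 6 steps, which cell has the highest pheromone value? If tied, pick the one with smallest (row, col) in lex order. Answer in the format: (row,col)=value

Answer: (0,2)=1

Derivation:
Step 1: ant0:(0,3)->E->(0,4) | ant1:(4,0)->N->(3,0)
  grid max=2 at (1,1)
Step 2: ant0:(0,4)->S->(1,4) | ant1:(3,0)->N->(2,0)
  grid max=1 at (1,1)
Step 3: ant0:(1,4)->N->(0,4) | ant1:(2,0)->N->(1,0)
  grid max=1 at (0,4)
Step 4: ant0:(0,4)->S->(1,4) | ant1:(1,0)->N->(0,0)
  grid max=1 at (0,0)
Step 5: ant0:(1,4)->N->(0,4) | ant1:(0,0)->E->(0,1)
  grid max=1 at (0,1)
Step 6: ant0:(0,4)->S->(1,4) | ant1:(0,1)->E->(0,2)
  grid max=1 at (0,2)
Final grid:
  0 0 1 0 0
  0 0 0 0 1
  0 0 0 0 0
  0 0 0 0 0
  0 0 0 0 0
Max pheromone 1 at (0,2)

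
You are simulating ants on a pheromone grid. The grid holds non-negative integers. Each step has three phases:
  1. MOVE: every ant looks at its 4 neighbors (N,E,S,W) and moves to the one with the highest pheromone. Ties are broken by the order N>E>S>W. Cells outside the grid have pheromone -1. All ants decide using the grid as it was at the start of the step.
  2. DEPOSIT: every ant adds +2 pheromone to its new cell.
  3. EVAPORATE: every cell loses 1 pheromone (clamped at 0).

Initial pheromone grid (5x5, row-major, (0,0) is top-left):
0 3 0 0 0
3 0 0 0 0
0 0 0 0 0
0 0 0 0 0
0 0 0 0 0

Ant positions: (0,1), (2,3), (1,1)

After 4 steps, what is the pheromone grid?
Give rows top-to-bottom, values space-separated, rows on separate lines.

After step 1: ants at (0,2),(1,3),(0,1)
  0 4 1 0 0
  2 0 0 1 0
  0 0 0 0 0
  0 0 0 0 0
  0 0 0 0 0
After step 2: ants at (0,1),(0,3),(0,2)
  0 5 2 1 0
  1 0 0 0 0
  0 0 0 0 0
  0 0 0 0 0
  0 0 0 0 0
After step 3: ants at (0,2),(0,2),(0,1)
  0 6 5 0 0
  0 0 0 0 0
  0 0 0 0 0
  0 0 0 0 0
  0 0 0 0 0
After step 4: ants at (0,1),(0,1),(0,2)
  0 9 6 0 0
  0 0 0 0 0
  0 0 0 0 0
  0 0 0 0 0
  0 0 0 0 0

0 9 6 0 0
0 0 0 0 0
0 0 0 0 0
0 0 0 0 0
0 0 0 0 0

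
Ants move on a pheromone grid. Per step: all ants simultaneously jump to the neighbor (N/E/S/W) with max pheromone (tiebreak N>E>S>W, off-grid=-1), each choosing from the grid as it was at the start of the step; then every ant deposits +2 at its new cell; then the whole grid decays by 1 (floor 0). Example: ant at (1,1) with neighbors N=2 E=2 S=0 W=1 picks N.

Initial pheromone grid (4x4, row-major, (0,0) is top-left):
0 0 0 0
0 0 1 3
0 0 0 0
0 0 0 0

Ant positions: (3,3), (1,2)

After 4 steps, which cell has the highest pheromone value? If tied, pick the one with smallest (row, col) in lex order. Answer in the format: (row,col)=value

Step 1: ant0:(3,3)->N->(2,3) | ant1:(1,2)->E->(1,3)
  grid max=4 at (1,3)
Step 2: ant0:(2,3)->N->(1,3) | ant1:(1,3)->S->(2,3)
  grid max=5 at (1,3)
Step 3: ant0:(1,3)->S->(2,3) | ant1:(2,3)->N->(1,3)
  grid max=6 at (1,3)
Step 4: ant0:(2,3)->N->(1,3) | ant1:(1,3)->S->(2,3)
  grid max=7 at (1,3)
Final grid:
  0 0 0 0
  0 0 0 7
  0 0 0 4
  0 0 0 0
Max pheromone 7 at (1,3)

Answer: (1,3)=7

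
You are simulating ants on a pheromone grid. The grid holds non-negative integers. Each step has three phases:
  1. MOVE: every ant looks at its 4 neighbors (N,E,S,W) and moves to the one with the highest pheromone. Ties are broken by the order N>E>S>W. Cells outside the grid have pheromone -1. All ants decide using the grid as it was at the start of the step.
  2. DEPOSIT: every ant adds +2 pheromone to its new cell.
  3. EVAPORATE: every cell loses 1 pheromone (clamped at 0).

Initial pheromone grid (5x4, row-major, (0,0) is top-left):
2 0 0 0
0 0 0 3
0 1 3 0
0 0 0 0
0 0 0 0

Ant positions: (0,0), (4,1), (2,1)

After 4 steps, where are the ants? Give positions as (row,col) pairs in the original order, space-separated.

Step 1: ant0:(0,0)->E->(0,1) | ant1:(4,1)->N->(3,1) | ant2:(2,1)->E->(2,2)
  grid max=4 at (2,2)
Step 2: ant0:(0,1)->W->(0,0) | ant1:(3,1)->N->(2,1) | ant2:(2,2)->N->(1,2)
  grid max=3 at (2,2)
Step 3: ant0:(0,0)->E->(0,1) | ant1:(2,1)->E->(2,2) | ant2:(1,2)->S->(2,2)
  grid max=6 at (2,2)
Step 4: ant0:(0,1)->W->(0,0) | ant1:(2,2)->N->(1,2) | ant2:(2,2)->N->(1,2)
  grid max=5 at (2,2)

(0,0) (1,2) (1,2)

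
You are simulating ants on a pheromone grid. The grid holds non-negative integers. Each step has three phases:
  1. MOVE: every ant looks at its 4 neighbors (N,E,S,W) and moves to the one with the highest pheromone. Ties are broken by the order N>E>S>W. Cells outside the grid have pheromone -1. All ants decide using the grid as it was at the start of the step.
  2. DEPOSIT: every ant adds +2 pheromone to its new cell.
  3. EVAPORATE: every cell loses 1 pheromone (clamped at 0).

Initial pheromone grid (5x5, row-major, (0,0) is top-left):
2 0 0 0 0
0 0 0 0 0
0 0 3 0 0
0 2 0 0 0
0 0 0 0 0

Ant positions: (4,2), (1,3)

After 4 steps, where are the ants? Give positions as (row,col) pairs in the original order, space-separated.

Step 1: ant0:(4,2)->N->(3,2) | ant1:(1,3)->N->(0,3)
  grid max=2 at (2,2)
Step 2: ant0:(3,2)->N->(2,2) | ant1:(0,3)->E->(0,4)
  grid max=3 at (2,2)
Step 3: ant0:(2,2)->N->(1,2) | ant1:(0,4)->S->(1,4)
  grid max=2 at (2,2)
Step 4: ant0:(1,2)->S->(2,2) | ant1:(1,4)->N->(0,4)
  grid max=3 at (2,2)

(2,2) (0,4)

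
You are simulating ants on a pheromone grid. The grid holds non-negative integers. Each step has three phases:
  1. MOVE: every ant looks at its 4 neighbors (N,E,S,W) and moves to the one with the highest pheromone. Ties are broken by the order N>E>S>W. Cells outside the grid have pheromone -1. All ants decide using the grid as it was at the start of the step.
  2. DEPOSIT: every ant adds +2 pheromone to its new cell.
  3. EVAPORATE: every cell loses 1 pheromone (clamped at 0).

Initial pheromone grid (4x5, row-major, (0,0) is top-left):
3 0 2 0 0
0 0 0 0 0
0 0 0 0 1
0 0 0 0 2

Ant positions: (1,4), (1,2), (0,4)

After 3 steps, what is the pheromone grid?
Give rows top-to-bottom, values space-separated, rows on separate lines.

After step 1: ants at (2,4),(0,2),(1,4)
  2 0 3 0 0
  0 0 0 0 1
  0 0 0 0 2
  0 0 0 0 1
After step 2: ants at (1,4),(0,3),(2,4)
  1 0 2 1 0
  0 0 0 0 2
  0 0 0 0 3
  0 0 0 0 0
After step 3: ants at (2,4),(0,2),(1,4)
  0 0 3 0 0
  0 0 0 0 3
  0 0 0 0 4
  0 0 0 0 0

0 0 3 0 0
0 0 0 0 3
0 0 0 0 4
0 0 0 0 0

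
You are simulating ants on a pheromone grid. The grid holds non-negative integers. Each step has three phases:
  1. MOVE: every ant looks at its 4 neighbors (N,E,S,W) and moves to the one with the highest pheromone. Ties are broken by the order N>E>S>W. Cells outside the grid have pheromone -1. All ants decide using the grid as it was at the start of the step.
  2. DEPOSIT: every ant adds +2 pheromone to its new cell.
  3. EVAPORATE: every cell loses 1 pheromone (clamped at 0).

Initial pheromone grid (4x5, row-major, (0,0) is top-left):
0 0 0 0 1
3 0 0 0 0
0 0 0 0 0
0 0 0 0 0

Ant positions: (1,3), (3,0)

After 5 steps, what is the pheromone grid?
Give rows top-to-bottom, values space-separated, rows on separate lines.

After step 1: ants at (0,3),(2,0)
  0 0 0 1 0
  2 0 0 0 0
  1 0 0 0 0
  0 0 0 0 0
After step 2: ants at (0,4),(1,0)
  0 0 0 0 1
  3 0 0 0 0
  0 0 0 0 0
  0 0 0 0 0
After step 3: ants at (1,4),(0,0)
  1 0 0 0 0
  2 0 0 0 1
  0 0 0 0 0
  0 0 0 0 0
After step 4: ants at (0,4),(1,0)
  0 0 0 0 1
  3 0 0 0 0
  0 0 0 0 0
  0 0 0 0 0
After step 5: ants at (1,4),(0,0)
  1 0 0 0 0
  2 0 0 0 1
  0 0 0 0 0
  0 0 0 0 0

1 0 0 0 0
2 0 0 0 1
0 0 0 0 0
0 0 0 0 0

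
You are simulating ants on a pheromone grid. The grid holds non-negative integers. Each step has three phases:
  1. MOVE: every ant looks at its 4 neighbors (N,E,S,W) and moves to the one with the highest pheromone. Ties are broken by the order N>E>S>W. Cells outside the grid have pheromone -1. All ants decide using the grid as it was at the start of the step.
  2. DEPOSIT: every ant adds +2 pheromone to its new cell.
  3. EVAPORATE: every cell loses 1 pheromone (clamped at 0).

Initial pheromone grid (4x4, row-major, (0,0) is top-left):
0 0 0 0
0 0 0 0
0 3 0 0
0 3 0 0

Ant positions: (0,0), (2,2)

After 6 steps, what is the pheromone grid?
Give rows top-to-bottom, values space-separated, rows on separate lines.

After step 1: ants at (0,1),(2,1)
  0 1 0 0
  0 0 0 0
  0 4 0 0
  0 2 0 0
After step 2: ants at (0,2),(3,1)
  0 0 1 0
  0 0 0 0
  0 3 0 0
  0 3 0 0
After step 3: ants at (0,3),(2,1)
  0 0 0 1
  0 0 0 0
  0 4 0 0
  0 2 0 0
After step 4: ants at (1,3),(3,1)
  0 0 0 0
  0 0 0 1
  0 3 0 0
  0 3 0 0
After step 5: ants at (0,3),(2,1)
  0 0 0 1
  0 0 0 0
  0 4 0 0
  0 2 0 0
After step 6: ants at (1,3),(3,1)
  0 0 0 0
  0 0 0 1
  0 3 0 0
  0 3 0 0

0 0 0 0
0 0 0 1
0 3 0 0
0 3 0 0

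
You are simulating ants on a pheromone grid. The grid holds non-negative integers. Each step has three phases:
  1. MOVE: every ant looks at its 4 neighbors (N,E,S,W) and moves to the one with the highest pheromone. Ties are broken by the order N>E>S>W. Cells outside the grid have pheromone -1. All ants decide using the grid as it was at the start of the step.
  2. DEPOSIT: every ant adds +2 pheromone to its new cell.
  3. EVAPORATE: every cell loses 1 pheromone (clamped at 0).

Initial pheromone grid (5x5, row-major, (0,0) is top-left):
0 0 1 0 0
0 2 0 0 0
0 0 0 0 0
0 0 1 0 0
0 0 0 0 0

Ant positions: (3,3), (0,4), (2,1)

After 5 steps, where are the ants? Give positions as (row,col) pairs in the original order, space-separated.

Step 1: ant0:(3,3)->W->(3,2) | ant1:(0,4)->S->(1,4) | ant2:(2,1)->N->(1,1)
  grid max=3 at (1,1)
Step 2: ant0:(3,2)->N->(2,2) | ant1:(1,4)->N->(0,4) | ant2:(1,1)->N->(0,1)
  grid max=2 at (1,1)
Step 3: ant0:(2,2)->S->(3,2) | ant1:(0,4)->S->(1,4) | ant2:(0,1)->S->(1,1)
  grid max=3 at (1,1)
Step 4: ant0:(3,2)->N->(2,2) | ant1:(1,4)->N->(0,4) | ant2:(1,1)->N->(0,1)
  grid max=2 at (1,1)
Step 5: ant0:(2,2)->S->(3,2) | ant1:(0,4)->S->(1,4) | ant2:(0,1)->S->(1,1)
  grid max=3 at (1,1)

(3,2) (1,4) (1,1)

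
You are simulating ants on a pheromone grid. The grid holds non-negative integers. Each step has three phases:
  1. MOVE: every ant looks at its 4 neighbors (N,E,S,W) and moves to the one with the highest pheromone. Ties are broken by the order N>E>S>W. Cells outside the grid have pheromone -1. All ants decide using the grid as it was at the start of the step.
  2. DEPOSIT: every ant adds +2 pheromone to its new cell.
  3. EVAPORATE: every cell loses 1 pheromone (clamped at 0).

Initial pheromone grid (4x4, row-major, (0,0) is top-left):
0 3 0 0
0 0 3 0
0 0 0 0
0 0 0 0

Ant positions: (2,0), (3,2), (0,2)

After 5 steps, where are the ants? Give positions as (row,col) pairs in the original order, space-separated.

Step 1: ant0:(2,0)->N->(1,0) | ant1:(3,2)->N->(2,2) | ant2:(0,2)->S->(1,2)
  grid max=4 at (1,2)
Step 2: ant0:(1,0)->N->(0,0) | ant1:(2,2)->N->(1,2) | ant2:(1,2)->S->(2,2)
  grid max=5 at (1,2)
Step 3: ant0:(0,0)->E->(0,1) | ant1:(1,2)->S->(2,2) | ant2:(2,2)->N->(1,2)
  grid max=6 at (1,2)
Step 4: ant0:(0,1)->E->(0,2) | ant1:(2,2)->N->(1,2) | ant2:(1,2)->S->(2,2)
  grid max=7 at (1,2)
Step 5: ant0:(0,2)->S->(1,2) | ant1:(1,2)->S->(2,2) | ant2:(2,2)->N->(1,2)
  grid max=10 at (1,2)

(1,2) (2,2) (1,2)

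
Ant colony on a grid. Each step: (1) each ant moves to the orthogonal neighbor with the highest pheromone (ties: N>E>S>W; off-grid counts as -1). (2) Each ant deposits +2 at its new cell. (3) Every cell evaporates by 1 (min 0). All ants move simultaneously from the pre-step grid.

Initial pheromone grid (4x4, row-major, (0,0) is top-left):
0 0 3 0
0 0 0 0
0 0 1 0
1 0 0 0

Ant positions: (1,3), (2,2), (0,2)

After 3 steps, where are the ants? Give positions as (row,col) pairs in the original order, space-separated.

Step 1: ant0:(1,3)->N->(0,3) | ant1:(2,2)->N->(1,2) | ant2:(0,2)->E->(0,3)
  grid max=3 at (0,3)
Step 2: ant0:(0,3)->W->(0,2) | ant1:(1,2)->N->(0,2) | ant2:(0,3)->W->(0,2)
  grid max=7 at (0,2)
Step 3: ant0:(0,2)->E->(0,3) | ant1:(0,2)->E->(0,3) | ant2:(0,2)->E->(0,3)
  grid max=7 at (0,3)

(0,3) (0,3) (0,3)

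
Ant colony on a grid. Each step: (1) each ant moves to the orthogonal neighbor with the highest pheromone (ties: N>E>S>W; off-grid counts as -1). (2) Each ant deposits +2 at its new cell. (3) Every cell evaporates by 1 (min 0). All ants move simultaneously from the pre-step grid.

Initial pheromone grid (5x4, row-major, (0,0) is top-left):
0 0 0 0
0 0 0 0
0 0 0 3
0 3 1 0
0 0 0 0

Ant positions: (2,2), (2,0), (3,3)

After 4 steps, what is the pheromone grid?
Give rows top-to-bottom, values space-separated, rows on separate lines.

After step 1: ants at (2,3),(1,0),(2,3)
  0 0 0 0
  1 0 0 0
  0 0 0 6
  0 2 0 0
  0 0 0 0
After step 2: ants at (1,3),(0,0),(1,3)
  1 0 0 0
  0 0 0 3
  0 0 0 5
  0 1 0 0
  0 0 0 0
After step 3: ants at (2,3),(0,1),(2,3)
  0 1 0 0
  0 0 0 2
  0 0 0 8
  0 0 0 0
  0 0 0 0
After step 4: ants at (1,3),(0,2),(1,3)
  0 0 1 0
  0 0 0 5
  0 0 0 7
  0 0 0 0
  0 0 0 0

0 0 1 0
0 0 0 5
0 0 0 7
0 0 0 0
0 0 0 0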